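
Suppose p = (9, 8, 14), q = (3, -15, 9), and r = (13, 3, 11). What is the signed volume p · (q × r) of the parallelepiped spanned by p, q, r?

1800

q × r:
i: (-15)·11 - 9·3 = -165 - 27 = -192
j: 9·13 - 3·11 = 117 - 33 = 84
k: 3·3 - (-15)·13 = 9 - (-195) = 204
q × r = (-192, 84, 204)
p · (q × r) = 9·(-192) + 8·84 + 14·204 = -1728 + 672 + 2856 = 1800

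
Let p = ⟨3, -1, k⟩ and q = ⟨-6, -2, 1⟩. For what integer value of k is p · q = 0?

16

p · q = 3·(-6) + (-1)·(-2) + k·1 = -16 + 1k
Set equal to 0: 1k = 16, so k = 16.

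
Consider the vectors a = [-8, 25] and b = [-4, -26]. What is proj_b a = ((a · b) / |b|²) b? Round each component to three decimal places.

a · b = (-8)·(-4) + 25·(-26) = 32 - 650 = -618
|b|² = 16 + 676 = 692
proj_b a = (-618/692) · (-4, -26) ≈ (3.572, 23.220)

(3.572, 23.220)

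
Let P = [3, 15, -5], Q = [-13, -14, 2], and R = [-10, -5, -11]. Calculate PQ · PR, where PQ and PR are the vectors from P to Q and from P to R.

PQ = Q − P = (-16, -29, 7)
PR = R − P = (-13, -20, -6)
PQ · PR = (-16)·(-13) + (-29)·(-20) + 7·(-6) = 208 + 580 - 42 = 746

746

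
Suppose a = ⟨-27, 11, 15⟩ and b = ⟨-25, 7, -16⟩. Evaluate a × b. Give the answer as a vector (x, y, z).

i: 11·(-16) - 15·7 = -176 - 105 = -281
j: 15·(-25) - (-27)·(-16) = -375 - 432 = -807
k: (-27)·7 - 11·(-25) = -189 - (-275) = 86
a × b = (-281, -807, 86)

(-281, -807, 86)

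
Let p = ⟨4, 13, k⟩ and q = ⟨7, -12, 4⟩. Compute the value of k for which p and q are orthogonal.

p · q = 4·7 + 13·(-12) + k·4 = -128 + 4k
Set equal to 0: 4k = 128, so k = 32.

32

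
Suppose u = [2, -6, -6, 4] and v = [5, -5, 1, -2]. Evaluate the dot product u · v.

26

u · v = 2·5 + (-6)·(-5) + (-6)·1 + 4·(-2) = 10 + 30 - 6 - 8 = 26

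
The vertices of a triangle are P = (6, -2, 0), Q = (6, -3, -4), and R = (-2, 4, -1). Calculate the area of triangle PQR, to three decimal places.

20.694

PQ = (0, -1, -4),  PR = (-8, 6, -1)
i: (-1)·(-1) - (-4)·6 = 1 - (-24) = 25
j: (-4)·(-8) - 0·(-1) = 32 - 0 = 32
k: 0·6 - (-1)·(-8) = 0 - 8 = -8
PQ × PR = (25, 32, -8)
|PQ × PR| = √1713 ≈ 41.3884
area = ½ · 41.3884 ≈ 20.694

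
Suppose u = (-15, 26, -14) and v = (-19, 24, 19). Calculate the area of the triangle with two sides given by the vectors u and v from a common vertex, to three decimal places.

i: 26·19 - (-14)·24 = 494 - (-336) = 830
j: (-14)·(-19) - (-15)·19 = 266 - (-285) = 551
k: (-15)·24 - 26·(-19) = -360 - (-494) = 134
u × v = (830, 551, 134)
|u × v| = √(830² + 551² + 134²) = √1010457 ≈ 1005.2149
area = ½ · 1005.2149 ≈ 502.607

502.607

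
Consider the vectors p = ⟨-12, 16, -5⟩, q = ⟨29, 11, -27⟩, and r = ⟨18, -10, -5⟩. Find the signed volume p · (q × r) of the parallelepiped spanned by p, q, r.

884

q × r:
i: 11·(-5) - (-27)·(-10) = -55 - 270 = -325
j: (-27)·18 - 29·(-5) = -486 - (-145) = -341
k: 29·(-10) - 11·18 = -290 - 198 = -488
q × r = (-325, -341, -488)
p · (q × r) = (-12)·(-325) + 16·(-341) + (-5)·(-488) = 3900 - 5456 + 2440 = 884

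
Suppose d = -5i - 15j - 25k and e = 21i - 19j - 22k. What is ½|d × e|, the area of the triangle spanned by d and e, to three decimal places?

i: (-15)·(-22) - (-25)·(-19) = 330 - 475 = -145
j: (-25)·21 - (-5)·(-22) = -525 - 110 = -635
k: (-5)·(-19) - (-15)·21 = 95 - (-315) = 410
d × e = (-145, -635, 410)
|d × e| = √((-145)² + (-635)² + 410²) = √592350 ≈ 769.6428
area = ½ · 769.6428 ≈ 384.821

384.821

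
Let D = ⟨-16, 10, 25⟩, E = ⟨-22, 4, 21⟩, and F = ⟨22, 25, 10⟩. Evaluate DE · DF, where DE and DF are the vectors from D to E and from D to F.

-258

DE = E − D = (-6, -6, -4)
DF = F − D = (38, 15, -15)
DE · DF = (-6)·38 + (-6)·15 + (-4)·(-15) = -228 - 90 + 60 = -258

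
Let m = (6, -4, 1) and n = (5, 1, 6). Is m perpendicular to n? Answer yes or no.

no

m · n = 6·5 + (-4)·1 + 1·6 = 30 - 4 + 6 = 32
Nonzero, so the vectors are not orthogonal.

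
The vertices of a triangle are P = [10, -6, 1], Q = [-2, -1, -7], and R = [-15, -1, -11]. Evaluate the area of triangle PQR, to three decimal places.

PQ = (-12, 5, -8),  PR = (-25, 5, -12)
i: 5·(-12) - (-8)·5 = -60 - (-40) = -20
j: (-8)·(-25) - (-12)·(-12) = 200 - 144 = 56
k: (-12)·5 - 5·(-25) = -60 - (-125) = 65
PQ × PR = (-20, 56, 65)
|PQ × PR| = √7761 ≈ 88.0965
area = ½ · 88.0965 ≈ 44.048

44.048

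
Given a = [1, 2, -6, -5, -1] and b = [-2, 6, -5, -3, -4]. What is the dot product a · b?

a · b = 1·(-2) + 2·6 + (-6)·(-5) + (-5)·(-3) + (-1)·(-4) = -2 + 12 + 30 + 15 + 4 = 59

59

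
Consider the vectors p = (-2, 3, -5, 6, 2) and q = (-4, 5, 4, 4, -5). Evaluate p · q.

17

p · q = (-2)·(-4) + 3·5 + (-5)·4 + 6·4 + 2·(-5) = 8 + 15 - 20 + 24 - 10 = 17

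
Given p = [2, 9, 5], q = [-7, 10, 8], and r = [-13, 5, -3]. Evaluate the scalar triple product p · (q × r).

q × r:
i: 10·(-3) - 8·5 = -30 - 40 = -70
j: 8·(-13) - (-7)·(-3) = -104 - 21 = -125
k: (-7)·5 - 10·(-13) = -35 - (-130) = 95
q × r = (-70, -125, 95)
p · (q × r) = 2·(-70) + 9·(-125) + 5·95 = -140 - 1125 + 475 = -790

-790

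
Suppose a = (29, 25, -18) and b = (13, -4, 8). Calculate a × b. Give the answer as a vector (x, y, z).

i: 25·8 - (-18)·(-4) = 200 - 72 = 128
j: (-18)·13 - 29·8 = -234 - 232 = -466
k: 29·(-4) - 25·13 = -116 - 325 = -441
a × b = (128, -466, -441)

(128, -466, -441)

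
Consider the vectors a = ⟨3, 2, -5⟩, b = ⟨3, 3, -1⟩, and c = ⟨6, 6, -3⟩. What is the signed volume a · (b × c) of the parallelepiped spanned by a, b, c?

b × c:
i: 3·(-3) - (-1)·6 = -9 - (-6) = -3
j: (-1)·6 - 3·(-3) = -6 - (-9) = 3
k: 3·6 - 3·6 = 18 - 18 = 0
b × c = (-3, 3, 0)
a · (b × c) = 3·(-3) + 2·3 + (-5)·0 = -9 + 6 + 0 = -3

-3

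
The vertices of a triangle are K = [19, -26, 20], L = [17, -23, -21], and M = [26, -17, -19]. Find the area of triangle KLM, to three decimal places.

222.626

KL = (-2, 3, -41),  KM = (7, 9, -39)
i: 3·(-39) - (-41)·9 = -117 - (-369) = 252
j: (-41)·7 - (-2)·(-39) = -287 - 78 = -365
k: (-2)·9 - 3·7 = -18 - 21 = -39
KL × KM = (252, -365, -39)
|KL × KM| = √198250 ≈ 445.2527
area = ½ · 445.2527 ≈ 222.626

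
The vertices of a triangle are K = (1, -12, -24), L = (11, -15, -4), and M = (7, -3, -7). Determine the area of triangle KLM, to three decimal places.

129.928

KL = (10, -3, 20),  KM = (6, 9, 17)
i: (-3)·17 - 20·9 = -51 - 180 = -231
j: 20·6 - 10·17 = 120 - 170 = -50
k: 10·9 - (-3)·6 = 90 - (-18) = 108
KL × KM = (-231, -50, 108)
|KL × KM| = √67525 ≈ 259.8557
area = ½ · 259.8557 ≈ 129.928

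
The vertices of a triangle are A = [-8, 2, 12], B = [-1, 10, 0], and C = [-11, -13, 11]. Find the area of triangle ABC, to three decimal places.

AB = (7, 8, -12),  AC = (-3, -15, -1)
i: 8·(-1) - (-12)·(-15) = -8 - 180 = -188
j: (-12)·(-3) - 7·(-1) = 36 - (-7) = 43
k: 7·(-15) - 8·(-3) = -105 - (-24) = -81
AB × AC = (-188, 43, -81)
|AB × AC| = √43754 ≈ 209.1746
area = ½ · 209.1746 ≈ 104.587

104.587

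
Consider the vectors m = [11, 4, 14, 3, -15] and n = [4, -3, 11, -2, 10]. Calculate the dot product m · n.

30

m · n = 11·4 + 4·(-3) + 14·11 + 3·(-2) + (-15)·10 = 44 - 12 + 154 - 6 - 150 = 30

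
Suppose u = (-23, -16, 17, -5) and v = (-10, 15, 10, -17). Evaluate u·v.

245

u · v = (-23)·(-10) + (-16)·15 + 17·10 + (-5)·(-17) = 230 - 240 + 170 + 85 = 245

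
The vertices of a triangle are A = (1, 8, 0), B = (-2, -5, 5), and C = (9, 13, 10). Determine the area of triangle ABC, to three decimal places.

AB = (-3, -13, 5),  AC = (8, 5, 10)
i: (-13)·10 - 5·5 = -130 - 25 = -155
j: 5·8 - (-3)·10 = 40 - (-30) = 70
k: (-3)·5 - (-13)·8 = -15 - (-104) = 89
AB × AC = (-155, 70, 89)
|AB × AC| = √36846 ≈ 191.9531
area = ½ · 191.9531 ≈ 95.977

95.977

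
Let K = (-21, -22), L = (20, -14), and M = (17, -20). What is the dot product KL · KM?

1574

KL = L − K = (41, 8)
KM = M − K = (38, 2)
KL · KM = 41·38 + 8·2 = 1558 + 16 = 1574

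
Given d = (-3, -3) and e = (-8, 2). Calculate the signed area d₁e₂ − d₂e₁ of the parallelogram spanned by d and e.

-30

(-3)·2 - (-3)·(-8) = -6 - 24 = -30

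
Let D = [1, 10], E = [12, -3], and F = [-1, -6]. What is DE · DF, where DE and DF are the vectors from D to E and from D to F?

DE = E − D = (11, -13)
DF = F − D = (-2, -16)
DE · DF = 11·(-2) + (-13)·(-16) = -22 + 208 = 186

186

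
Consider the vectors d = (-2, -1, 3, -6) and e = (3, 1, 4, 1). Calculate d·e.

-1

d · e = (-2)·3 + (-1)·1 + 3·4 + (-6)·1 = -6 - 1 + 12 - 6 = -1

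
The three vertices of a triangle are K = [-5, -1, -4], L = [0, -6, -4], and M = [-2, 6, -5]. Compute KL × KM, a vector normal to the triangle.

KL = (5, -5, 0)
KM = (3, 7, -1)
i: (-5)·(-1) - 0·7 = 5 - 0 = 5
j: 0·3 - 5·(-1) = 0 - (-5) = 5
k: 5·7 - (-5)·3 = 35 - (-15) = 50
KL × KM = (5, 5, 50)

(5, 5, 50)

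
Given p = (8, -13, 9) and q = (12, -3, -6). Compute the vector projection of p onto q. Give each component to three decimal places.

p · q = 8·12 + (-13)·(-3) + 9·(-6) = 96 + 39 - 54 = 81
|q|² = 144 + 9 + 36 = 189
proj_q p = (81/189) · (12, -3, -6) ≈ (5.143, -1.286, -2.571)

(5.143, -1.286, -2.571)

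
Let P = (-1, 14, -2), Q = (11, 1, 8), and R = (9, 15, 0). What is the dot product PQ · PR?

127

PQ = Q − P = (12, -13, 10)
PR = R − P = (10, 1, 2)
PQ · PR = 12·10 + (-13)·1 + 10·2 = 120 - 13 + 20 = 127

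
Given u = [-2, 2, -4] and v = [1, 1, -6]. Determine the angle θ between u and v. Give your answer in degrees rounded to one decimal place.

u · v = (-2)·1 + 2·1 + (-4)·(-6) = -2 + 2 + 24 = 24
|u|² = 4 + 4 + 16 = 24,  |u| = √24 ≈ 4.898979
|v|² = 1 + 1 + 36 = 38,  |v| = √38 ≈ 6.164414
cos θ = 24 / (4.898979 · 6.164414) ≈ 0.79472
θ = arccos(0.79472) ≈ 37.4°

37.4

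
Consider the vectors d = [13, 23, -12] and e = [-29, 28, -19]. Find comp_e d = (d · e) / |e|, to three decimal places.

d · e = 13·(-29) + 23·28 + (-12)·(-19) = -377 + 644 + 228 = 495
|e| = √(841 + 784 + 361) = √1986 ≈ 44.5646
comp_e d = 495 / √1986 ≈ 11.107

11.107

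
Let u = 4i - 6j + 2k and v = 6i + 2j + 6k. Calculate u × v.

(-40, -12, 44)

i: (-6)·6 - 2·2 = -36 - 4 = -40
j: 2·6 - 4·6 = 12 - 24 = -12
k: 4·2 - (-6)·6 = 8 - (-36) = 44
u × v = (-40, -12, 44)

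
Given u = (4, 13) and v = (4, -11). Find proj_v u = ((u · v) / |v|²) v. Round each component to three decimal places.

(-3.708, 10.197)

u · v = 4·4 + 13·(-11) = 16 - 143 = -127
|v|² = 16 + 121 = 137
proj_v u = (-127/137) · (4, -11) ≈ (-3.708, 10.197)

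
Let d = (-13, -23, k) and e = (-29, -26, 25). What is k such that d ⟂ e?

d · e = (-13)·(-29) + (-23)·(-26) + k·25 = 975 + 25k
Set equal to 0: 25k = -975, so k = -39.

-39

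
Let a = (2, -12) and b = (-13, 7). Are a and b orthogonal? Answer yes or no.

a · b = 2·(-13) + (-12)·7 = -26 - 84 = -110
Nonzero, so the vectors are not orthogonal.

no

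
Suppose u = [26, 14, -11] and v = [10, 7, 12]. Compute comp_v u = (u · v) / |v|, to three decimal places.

13.203

u · v = 26·10 + 14·7 + (-11)·12 = 260 + 98 - 132 = 226
|v| = √(100 + 49 + 144) = √293 ≈ 17.1172
comp_v u = 226 / √293 ≈ 13.203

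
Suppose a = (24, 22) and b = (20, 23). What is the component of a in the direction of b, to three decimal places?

a · b = 24·20 + 22·23 = 480 + 506 = 986
|b| = √(400 + 529) = √929 ≈ 30.4795
comp_b a = 986 / √929 ≈ 32.350

32.350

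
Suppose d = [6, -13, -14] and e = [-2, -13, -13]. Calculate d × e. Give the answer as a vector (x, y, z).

i: (-13)·(-13) - (-14)·(-13) = 169 - 182 = -13
j: (-14)·(-2) - 6·(-13) = 28 - (-78) = 106
k: 6·(-13) - (-13)·(-2) = -78 - 26 = -104
d × e = (-13, 106, -104)

(-13, 106, -104)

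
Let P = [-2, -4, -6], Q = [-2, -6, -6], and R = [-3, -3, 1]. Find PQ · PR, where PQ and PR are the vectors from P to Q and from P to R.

-2

PQ = Q − P = (0, -2, 0)
PR = R − P = (-1, 1, 7)
PQ · PR = 0·(-1) + (-2)·1 + 0·7 = 0 - 2 + 0 = -2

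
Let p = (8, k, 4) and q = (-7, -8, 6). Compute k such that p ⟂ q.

p · q = 8·(-7) + k·(-8) + 4·6 = -32 - 8k
Set equal to 0: -8k = 32, so k = -4.

-4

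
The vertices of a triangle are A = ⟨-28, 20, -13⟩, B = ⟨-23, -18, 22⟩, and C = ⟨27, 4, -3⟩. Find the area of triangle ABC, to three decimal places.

1377.328

AB = (5, -38, 35),  AC = (55, -16, 10)
i: (-38)·10 - 35·(-16) = -380 - (-560) = 180
j: 35·55 - 5·10 = 1925 - 50 = 1875
k: 5·(-16) - (-38)·55 = -80 - (-2090) = 2010
AB × AC = (180, 1875, 2010)
|AB × AC| = √7588125 ≈ 2754.6552
area = ½ · 2754.6552 ≈ 1377.328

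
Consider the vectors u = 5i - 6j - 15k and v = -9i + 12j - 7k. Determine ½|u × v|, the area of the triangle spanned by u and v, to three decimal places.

i: (-6)·(-7) - (-15)·12 = 42 - (-180) = 222
j: (-15)·(-9) - 5·(-7) = 135 - (-35) = 170
k: 5·12 - (-6)·(-9) = 60 - 54 = 6
u × v = (222, 170, 6)
|u × v| = √(222² + 170² + 6²) = √78220 ≈ 279.6784
area = ½ · 279.6784 ≈ 139.839

139.839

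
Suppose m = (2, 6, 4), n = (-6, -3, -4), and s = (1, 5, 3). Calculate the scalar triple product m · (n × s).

-2

n × s:
i: (-3)·3 - (-4)·5 = -9 - (-20) = 11
j: (-4)·1 - (-6)·3 = -4 - (-18) = 14
k: (-6)·5 - (-3)·1 = -30 - (-3) = -27
n × s = (11, 14, -27)
m · (n × s) = 2·11 + 6·14 + 4·(-27) = 22 + 84 - 108 = -2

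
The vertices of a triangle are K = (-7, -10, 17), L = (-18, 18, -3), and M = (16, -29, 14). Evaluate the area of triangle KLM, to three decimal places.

402.359

KL = (-11, 28, -20),  KM = (23, -19, -3)
i: 28·(-3) - (-20)·(-19) = -84 - 380 = -464
j: (-20)·23 - (-11)·(-3) = -460 - 33 = -493
k: (-11)·(-19) - 28·23 = 209 - 644 = -435
KL × KM = (-464, -493, -435)
|KL × KM| = √647570 ≈ 804.7173
area = ½ · 804.7173 ≈ 402.359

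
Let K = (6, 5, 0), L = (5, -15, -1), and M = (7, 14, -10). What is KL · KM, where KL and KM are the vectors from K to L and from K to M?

-171

KL = L − K = (-1, -20, -1)
KM = M − K = (1, 9, -10)
KL · KM = (-1)·1 + (-20)·9 + (-1)·(-10) = -1 - 180 + 10 = -171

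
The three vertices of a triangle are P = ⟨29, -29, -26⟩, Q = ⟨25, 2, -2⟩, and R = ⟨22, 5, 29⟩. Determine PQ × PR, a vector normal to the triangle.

PQ = (-4, 31, 24)
PR = (-7, 34, 55)
i: 31·55 - 24·34 = 1705 - 816 = 889
j: 24·(-7) - (-4)·55 = -168 - (-220) = 52
k: (-4)·34 - 31·(-7) = -136 - (-217) = 81
PQ × PR = (889, 52, 81)

(889, 52, 81)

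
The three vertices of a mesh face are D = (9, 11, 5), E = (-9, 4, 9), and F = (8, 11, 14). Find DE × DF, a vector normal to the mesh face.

(-63, 158, -7)

DE = (-18, -7, 4)
DF = (-1, 0, 9)
i: (-7)·9 - 4·0 = -63 - 0 = -63
j: 4·(-1) - (-18)·9 = -4 - (-162) = 158
k: (-18)·0 - (-7)·(-1) = 0 - 7 = -7
DE × DF = (-63, 158, -7)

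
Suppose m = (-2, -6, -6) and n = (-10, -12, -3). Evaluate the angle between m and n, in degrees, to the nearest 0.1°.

m · n = (-2)·(-10) + (-6)·(-12) + (-6)·(-3) = 20 + 72 + 18 = 110
|m|² = 4 + 36 + 36 = 76,  |m| = √76 ≈ 8.717798
|n|² = 100 + 144 + 9 = 253,  |n| = √253 ≈ 15.905974
cos θ = 110 / (8.717798 · 15.905974) ≈ 0.79328
θ = arccos(0.79328) ≈ 37.5°

37.5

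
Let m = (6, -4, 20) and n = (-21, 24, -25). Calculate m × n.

(-380, -270, 60)

i: (-4)·(-25) - 20·24 = 100 - 480 = -380
j: 20·(-21) - 6·(-25) = -420 - (-150) = -270
k: 6·24 - (-4)·(-21) = 144 - 84 = 60
m × n = (-380, -270, 60)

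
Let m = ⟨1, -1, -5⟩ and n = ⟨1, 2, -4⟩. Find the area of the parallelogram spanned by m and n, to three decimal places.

14.353

i: (-1)·(-4) - (-5)·2 = 4 - (-10) = 14
j: (-5)·1 - 1·(-4) = -5 - (-4) = -1
k: 1·2 - (-1)·1 = 2 - (-1) = 3
m × n = (14, -1, 3)
|m × n| = √(14² + (-1)² + 3²) = √206 ≈ 14.3527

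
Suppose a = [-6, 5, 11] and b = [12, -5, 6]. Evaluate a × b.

i: 5·6 - 11·(-5) = 30 - (-55) = 85
j: 11·12 - (-6)·6 = 132 - (-36) = 168
k: (-6)·(-5) - 5·12 = 30 - 60 = -30
a × b = (85, 168, -30)

(85, 168, -30)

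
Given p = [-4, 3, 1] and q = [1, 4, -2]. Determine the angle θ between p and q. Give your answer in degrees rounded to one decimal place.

75.1

p · q = (-4)·1 + 3·4 + 1·(-2) = -4 + 12 - 2 = 6
|p|² = 16 + 9 + 1 = 26,  |p| = √26 ≈ 5.099020
|q|² = 1 + 16 + 4 = 21,  |q| = √21 ≈ 4.582576
cos θ = 6 / (5.099020 · 4.582576) ≈ 0.25678
θ = arccos(0.25678) ≈ 75.1°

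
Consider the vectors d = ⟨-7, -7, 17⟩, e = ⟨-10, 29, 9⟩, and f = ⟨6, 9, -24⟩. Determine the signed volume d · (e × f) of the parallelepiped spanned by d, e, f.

2253

e × f:
i: 29·(-24) - 9·9 = -696 - 81 = -777
j: 9·6 - (-10)·(-24) = 54 - 240 = -186
k: (-10)·9 - 29·6 = -90 - 174 = -264
e × f = (-777, -186, -264)
d · (e × f) = (-7)·(-777) + (-7)·(-186) + 17·(-264) = 5439 + 1302 - 4488 = 2253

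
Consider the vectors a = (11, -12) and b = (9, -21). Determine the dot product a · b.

351

a · b = 11·9 + (-12)·(-21) = 99 + 252 = 351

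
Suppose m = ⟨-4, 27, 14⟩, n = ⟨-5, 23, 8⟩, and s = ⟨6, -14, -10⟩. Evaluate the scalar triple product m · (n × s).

n × s:
i: 23·(-10) - 8·(-14) = -230 - (-112) = -118
j: 8·6 - (-5)·(-10) = 48 - 50 = -2
k: (-5)·(-14) - 23·6 = 70 - 138 = -68
n × s = (-118, -2, -68)
m · (n × s) = (-4)·(-118) + 27·(-2) + 14·(-68) = 472 - 54 - 952 = -534

-534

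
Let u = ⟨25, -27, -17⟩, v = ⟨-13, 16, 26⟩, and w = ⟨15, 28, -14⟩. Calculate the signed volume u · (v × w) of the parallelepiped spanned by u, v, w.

-19148

v × w:
i: 16·(-14) - 26·28 = -224 - 728 = -952
j: 26·15 - (-13)·(-14) = 390 - 182 = 208
k: (-13)·28 - 16·15 = -364 - 240 = -604
v × w = (-952, 208, -604)
u · (v × w) = 25·(-952) + (-27)·208 + (-17)·(-604) = -23800 - 5616 + 10268 = -19148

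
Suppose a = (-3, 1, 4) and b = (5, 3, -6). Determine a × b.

i: 1·(-6) - 4·3 = -6 - 12 = -18
j: 4·5 - (-3)·(-6) = 20 - 18 = 2
k: (-3)·3 - 1·5 = -9 - 5 = -14
a × b = (-18, 2, -14)

(-18, 2, -14)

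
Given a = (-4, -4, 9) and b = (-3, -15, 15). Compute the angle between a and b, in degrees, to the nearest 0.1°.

a · b = (-4)·(-3) + (-4)·(-15) + 9·15 = 12 + 60 + 135 = 207
|a|² = 16 + 16 + 81 = 113,  |a| = √113 ≈ 10.630146
|b|² = 9 + 225 + 225 = 459,  |b| = √459 ≈ 21.424285
cos θ = 207 / (10.630146 · 21.424285) ≈ 0.90892
θ = arccos(0.90892) ≈ 24.6°

24.6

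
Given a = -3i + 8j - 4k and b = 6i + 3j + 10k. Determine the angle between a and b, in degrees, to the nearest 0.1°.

a · b = (-3)·6 + 8·3 + (-4)·10 = -18 + 24 - 40 = -34
|a|² = 9 + 64 + 16 = 89,  |a| = √89 ≈ 9.433981
|b|² = 36 + 9 + 100 = 145,  |b| = √145 ≈ 12.041595
cos θ = -34 / (9.433981 · 12.041595) ≈ -0.29930
θ = arccos(-0.29930) ≈ 107.4°

107.4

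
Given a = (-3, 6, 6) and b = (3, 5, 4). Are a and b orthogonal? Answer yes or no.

no

a · b = (-3)·3 + 6·5 + 6·4 = -9 + 30 + 24 = 45
Nonzero, so the vectors are not orthogonal.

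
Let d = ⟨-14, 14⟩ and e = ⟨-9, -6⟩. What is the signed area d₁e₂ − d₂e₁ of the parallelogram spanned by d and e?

210

(-14)·(-6) - 14·(-9) = 84 - (-126) = 210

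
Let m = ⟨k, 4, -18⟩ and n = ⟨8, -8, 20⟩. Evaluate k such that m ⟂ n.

m · n = k·8 + 4·(-8) + (-18)·20 = -392 + 8k
Set equal to 0: 8k = 392, so k = 49.

49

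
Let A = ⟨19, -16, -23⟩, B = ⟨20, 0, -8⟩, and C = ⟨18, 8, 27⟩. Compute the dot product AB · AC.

AB = B − A = (1, 16, 15)
AC = C − A = (-1, 24, 50)
AB · AC = 1·(-1) + 16·24 + 15·50 = -1 + 384 + 750 = 1133

1133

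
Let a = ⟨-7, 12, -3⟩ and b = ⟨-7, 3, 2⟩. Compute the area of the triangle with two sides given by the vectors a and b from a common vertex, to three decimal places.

39.633

i: 12·2 - (-3)·3 = 24 - (-9) = 33
j: (-3)·(-7) - (-7)·2 = 21 - (-14) = 35
k: (-7)·3 - 12·(-7) = -21 - (-84) = 63
a × b = (33, 35, 63)
|a × b| = √(33² + 35² + 63²) = √6283 ≈ 79.2654
area = ½ · 79.2654 ≈ 39.633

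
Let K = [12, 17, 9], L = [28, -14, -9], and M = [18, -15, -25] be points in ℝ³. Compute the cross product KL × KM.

(478, 436, -326)

KL = (16, -31, -18)
KM = (6, -32, -34)
i: (-31)·(-34) - (-18)·(-32) = 1054 - 576 = 478
j: (-18)·6 - 16·(-34) = -108 - (-544) = 436
k: 16·(-32) - (-31)·6 = -512 - (-186) = -326
KL × KM = (478, 436, -326)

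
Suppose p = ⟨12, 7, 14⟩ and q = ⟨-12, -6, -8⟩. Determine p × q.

(28, -72, 12)

i: 7·(-8) - 14·(-6) = -56 - (-84) = 28
j: 14·(-12) - 12·(-8) = -168 - (-96) = -72
k: 12·(-6) - 7·(-12) = -72 - (-84) = 12
p × q = (28, -72, 12)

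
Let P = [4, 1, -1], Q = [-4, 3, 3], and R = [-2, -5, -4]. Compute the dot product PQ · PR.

PQ = Q − P = (-8, 2, 4)
PR = R − P = (-6, -6, -3)
PQ · PR = (-8)·(-6) + 2·(-6) + 4·(-3) = 48 - 12 - 12 = 24

24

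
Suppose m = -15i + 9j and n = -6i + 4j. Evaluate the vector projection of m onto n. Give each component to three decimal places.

(-14.538, 9.692)

m · n = (-15)·(-6) + 9·4 = 90 + 36 = 126
|n|² = 36 + 16 = 52
proj_n m = (126/52) · (-6, 4) ≈ (-14.538, 9.692)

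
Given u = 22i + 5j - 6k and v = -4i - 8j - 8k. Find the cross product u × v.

i: 5·(-8) - (-6)·(-8) = -40 - 48 = -88
j: (-6)·(-4) - 22·(-8) = 24 - (-176) = 200
k: 22·(-8) - 5·(-4) = -176 - (-20) = -156
u × v = (-88, 200, -156)

(-88, 200, -156)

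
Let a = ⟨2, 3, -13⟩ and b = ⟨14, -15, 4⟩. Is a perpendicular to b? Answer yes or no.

no

a · b = 2·14 + 3·(-15) + (-13)·4 = 28 - 45 - 52 = -69
Nonzero, so the vectors are not orthogonal.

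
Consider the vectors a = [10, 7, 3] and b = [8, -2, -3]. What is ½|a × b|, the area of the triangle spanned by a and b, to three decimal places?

i: 7·(-3) - 3·(-2) = -21 - (-6) = -15
j: 3·8 - 10·(-3) = 24 - (-30) = 54
k: 10·(-2) - 7·8 = -20 - 56 = -76
a × b = (-15, 54, -76)
|a × b| = √((-15)² + 54² + (-76)²) = √8917 ≈ 94.4299
area = ½ · 94.4299 ≈ 47.215

47.215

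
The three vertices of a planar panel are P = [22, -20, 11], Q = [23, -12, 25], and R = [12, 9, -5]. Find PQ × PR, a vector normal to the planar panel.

PQ = (1, 8, 14)
PR = (-10, 29, -16)
i: 8·(-16) - 14·29 = -128 - 406 = -534
j: 14·(-10) - 1·(-16) = -140 - (-16) = -124
k: 1·29 - 8·(-10) = 29 - (-80) = 109
PQ × PR = (-534, -124, 109)

(-534, -124, 109)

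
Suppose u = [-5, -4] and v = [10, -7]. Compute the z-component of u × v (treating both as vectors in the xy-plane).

(-5)·(-7) - (-4)·10 = 35 - (-40) = 75

75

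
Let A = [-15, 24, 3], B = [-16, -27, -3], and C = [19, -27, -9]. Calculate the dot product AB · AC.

AB = B − A = (-1, -51, -6)
AC = C − A = (34, -51, -12)
AB · AC = (-1)·34 + (-51)·(-51) + (-6)·(-12) = -34 + 2601 + 72 = 2639

2639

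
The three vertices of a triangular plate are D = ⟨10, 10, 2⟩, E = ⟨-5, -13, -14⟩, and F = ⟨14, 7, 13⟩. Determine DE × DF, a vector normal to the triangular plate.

DE = (-15, -23, -16)
DF = (4, -3, 11)
i: (-23)·11 - (-16)·(-3) = -253 - 48 = -301
j: (-16)·4 - (-15)·11 = -64 - (-165) = 101
k: (-15)·(-3) - (-23)·4 = 45 - (-92) = 137
DE × DF = (-301, 101, 137)

(-301, 101, 137)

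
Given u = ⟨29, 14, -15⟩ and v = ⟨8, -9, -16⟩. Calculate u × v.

(-359, 344, -373)

i: 14·(-16) - (-15)·(-9) = -224 - 135 = -359
j: (-15)·8 - 29·(-16) = -120 - (-464) = 344
k: 29·(-9) - 14·8 = -261 - 112 = -373
u × v = (-359, 344, -373)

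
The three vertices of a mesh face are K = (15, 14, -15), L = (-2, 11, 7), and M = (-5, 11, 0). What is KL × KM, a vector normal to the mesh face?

KL = (-17, -3, 22)
KM = (-20, -3, 15)
i: (-3)·15 - 22·(-3) = -45 - (-66) = 21
j: 22·(-20) - (-17)·15 = -440 - (-255) = -185
k: (-17)·(-3) - (-3)·(-20) = 51 - 60 = -9
KL × KM = (21, -185, -9)

(21, -185, -9)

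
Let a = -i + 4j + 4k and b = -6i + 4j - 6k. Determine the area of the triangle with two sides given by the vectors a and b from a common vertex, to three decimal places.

26.926

i: 4·(-6) - 4·4 = -24 - 16 = -40
j: 4·(-6) - (-1)·(-6) = -24 - 6 = -30
k: (-1)·4 - 4·(-6) = -4 - (-24) = 20
a × b = (-40, -30, 20)
|a × b| = √((-40)² + (-30)² + 20²) = √2900 ≈ 53.8516
area = ½ · 53.8516 ≈ 26.926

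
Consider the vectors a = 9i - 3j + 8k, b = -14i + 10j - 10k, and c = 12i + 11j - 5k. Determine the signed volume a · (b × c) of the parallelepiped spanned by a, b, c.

b × c:
i: 10·(-5) - (-10)·11 = -50 - (-110) = 60
j: (-10)·12 - (-14)·(-5) = -120 - 70 = -190
k: (-14)·11 - 10·12 = -154 - 120 = -274
b × c = (60, -190, -274)
a · (b × c) = 9·60 + (-3)·(-190) + 8·(-274) = 540 + 570 - 2192 = -1082

-1082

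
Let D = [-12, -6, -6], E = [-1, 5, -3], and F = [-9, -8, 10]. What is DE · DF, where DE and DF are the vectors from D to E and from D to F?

59

DE = E − D = (11, 11, 3)
DF = F − D = (3, -2, 16)
DE · DF = 11·3 + 11·(-2) + 3·16 = 33 - 22 + 48 = 59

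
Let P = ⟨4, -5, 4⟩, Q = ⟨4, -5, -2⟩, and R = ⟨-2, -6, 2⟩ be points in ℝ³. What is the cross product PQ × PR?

(-6, 36, 0)

PQ = (0, 0, -6)
PR = (-6, -1, -2)
i: 0·(-2) - (-6)·(-1) = 0 - 6 = -6
j: (-6)·(-6) - 0·(-2) = 36 - 0 = 36
k: 0·(-1) - 0·(-6) = 0 - 0 = 0
PQ × PR = (-6, 36, 0)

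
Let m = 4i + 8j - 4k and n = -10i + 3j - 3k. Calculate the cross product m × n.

(-12, 52, 92)

i: 8·(-3) - (-4)·3 = -24 - (-12) = -12
j: (-4)·(-10) - 4·(-3) = 40 - (-12) = 52
k: 4·3 - 8·(-10) = 12 - (-80) = 92
m × n = (-12, 52, 92)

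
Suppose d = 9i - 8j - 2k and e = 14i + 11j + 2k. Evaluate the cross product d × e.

i: (-8)·2 - (-2)·11 = -16 - (-22) = 6
j: (-2)·14 - 9·2 = -28 - 18 = -46
k: 9·11 - (-8)·14 = 99 - (-112) = 211
d × e = (6, -46, 211)

(6, -46, 211)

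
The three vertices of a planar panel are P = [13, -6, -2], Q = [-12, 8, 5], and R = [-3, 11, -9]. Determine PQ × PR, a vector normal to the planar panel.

(-217, -287, -201)

PQ = (-25, 14, 7)
PR = (-16, 17, -7)
i: 14·(-7) - 7·17 = -98 - 119 = -217
j: 7·(-16) - (-25)·(-7) = -112 - 175 = -287
k: (-25)·17 - 14·(-16) = -425 - (-224) = -201
PQ × PR = (-217, -287, -201)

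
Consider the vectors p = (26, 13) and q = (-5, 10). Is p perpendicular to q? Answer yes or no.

yes

p · q = 26·(-5) + 13·10 = -130 + 130 = 0
Zero, so the vectors are orthogonal.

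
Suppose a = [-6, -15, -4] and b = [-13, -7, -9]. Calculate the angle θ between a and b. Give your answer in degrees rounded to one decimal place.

40.5

a · b = (-6)·(-13) + (-15)·(-7) + (-4)·(-9) = 78 + 105 + 36 = 219
|a|² = 36 + 225 + 16 = 277,  |a| = √277 ≈ 16.643317
|b|² = 169 + 49 + 81 = 299,  |b| = √299 ≈ 17.291616
cos θ = 219 / (16.643317 · 17.291616) ≈ 0.76097
θ = arccos(0.76097) ≈ 40.5°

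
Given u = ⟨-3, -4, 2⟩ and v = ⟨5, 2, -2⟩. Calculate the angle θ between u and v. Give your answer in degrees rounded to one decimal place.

150.8

u · v = (-3)·5 + (-4)·2 + 2·(-2) = -15 - 8 - 4 = -27
|u|² = 9 + 16 + 4 = 29,  |u| = √29 ≈ 5.385165
|v|² = 25 + 4 + 4 = 33,  |v| = √33 ≈ 5.744563
cos θ = -27 / (5.385165 · 5.744563) ≈ -0.87279
θ = arccos(-0.87279) ≈ 150.8°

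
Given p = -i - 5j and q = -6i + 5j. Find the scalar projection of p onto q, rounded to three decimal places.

p · q = (-1)·(-6) + (-5)·5 = 6 - 25 = -19
|q| = √(36 + 25) = √61 ≈ 7.8102
comp_q p = -19 / √61 ≈ -2.433

-2.433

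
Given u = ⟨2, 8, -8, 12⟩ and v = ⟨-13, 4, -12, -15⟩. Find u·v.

-78

u · v = 2·(-13) + 8·4 + (-8)·(-12) + 12·(-15) = -26 + 32 + 96 - 180 = -78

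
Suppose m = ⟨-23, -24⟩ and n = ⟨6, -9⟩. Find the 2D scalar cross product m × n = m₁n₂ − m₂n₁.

(-23)·(-9) - (-24)·6 = 207 - (-144) = 351

351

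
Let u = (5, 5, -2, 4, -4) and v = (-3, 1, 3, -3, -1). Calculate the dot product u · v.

u · v = 5·(-3) + 5·1 + (-2)·3 + 4·(-3) + (-4)·(-1) = -15 + 5 - 6 - 12 + 4 = -24

-24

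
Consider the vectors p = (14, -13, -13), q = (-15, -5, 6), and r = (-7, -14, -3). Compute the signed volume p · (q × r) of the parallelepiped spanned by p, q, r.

242

q × r:
i: (-5)·(-3) - 6·(-14) = 15 - (-84) = 99
j: 6·(-7) - (-15)·(-3) = -42 - 45 = -87
k: (-15)·(-14) - (-5)·(-7) = 210 - 35 = 175
q × r = (99, -87, 175)
p · (q × r) = 14·99 + (-13)·(-87) + (-13)·175 = 1386 + 1131 - 2275 = 242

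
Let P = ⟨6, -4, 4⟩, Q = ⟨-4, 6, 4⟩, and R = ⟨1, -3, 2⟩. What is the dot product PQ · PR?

60

PQ = Q − P = (-10, 10, 0)
PR = R − P = (-5, 1, -2)
PQ · PR = (-10)·(-5) + 10·1 + 0·(-2) = 50 + 10 + 0 = 60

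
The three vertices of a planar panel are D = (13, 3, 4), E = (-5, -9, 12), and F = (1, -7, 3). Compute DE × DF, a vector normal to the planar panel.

(92, -114, 36)

DE = (-18, -12, 8)
DF = (-12, -10, -1)
i: (-12)·(-1) - 8·(-10) = 12 - (-80) = 92
j: 8·(-12) - (-18)·(-1) = -96 - 18 = -114
k: (-18)·(-10) - (-12)·(-12) = 180 - 144 = 36
DE × DF = (92, -114, 36)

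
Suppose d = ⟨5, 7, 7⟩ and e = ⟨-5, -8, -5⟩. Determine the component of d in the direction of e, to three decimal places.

-10.864

d · e = 5·(-5) + 7·(-8) + 7·(-5) = -25 - 56 - 35 = -116
|e| = √(25 + 64 + 25) = √114 ≈ 10.6771
comp_e d = -116 / √114 ≈ -10.864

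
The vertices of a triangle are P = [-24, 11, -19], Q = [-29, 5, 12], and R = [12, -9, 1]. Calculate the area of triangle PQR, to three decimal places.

676.112

PQ = (-5, -6, 31),  PR = (36, -20, 20)
i: (-6)·20 - 31·(-20) = -120 - (-620) = 500
j: 31·36 - (-5)·20 = 1116 - (-100) = 1216
k: (-5)·(-20) - (-6)·36 = 100 - (-216) = 316
PQ × PR = (500, 1216, 316)
|PQ × PR| = √1828512 ≈ 1352.2248
area = ½ · 1352.2248 ≈ 676.112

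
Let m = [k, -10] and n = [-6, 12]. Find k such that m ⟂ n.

-20

m · n = k·(-6) + (-10)·12 = -120 - 6k
Set equal to 0: -6k = 120, so k = -20.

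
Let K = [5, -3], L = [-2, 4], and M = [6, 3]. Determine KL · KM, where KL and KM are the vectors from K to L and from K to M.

35

KL = L − K = (-7, 7)
KM = M − K = (1, 6)
KL · KM = (-7)·1 + 7·6 = -7 + 42 = 35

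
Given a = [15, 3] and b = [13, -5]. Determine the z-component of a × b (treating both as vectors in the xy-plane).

15·(-5) - 3·13 = -75 - 39 = -114

-114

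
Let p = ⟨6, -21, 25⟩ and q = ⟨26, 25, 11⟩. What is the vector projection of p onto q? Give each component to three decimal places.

(-1.719, -1.653, -0.727)

p · q = 6·26 + (-21)·25 + 25·11 = 156 - 525 + 275 = -94
|q|² = 676 + 625 + 121 = 1422
proj_q p = (-94/1422) · (26, 25, 11) ≈ (-1.719, -1.653, -0.727)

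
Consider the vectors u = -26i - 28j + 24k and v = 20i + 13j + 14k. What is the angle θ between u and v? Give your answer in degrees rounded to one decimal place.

116.0

u · v = (-26)·20 + (-28)·13 + 24·14 = -520 - 364 + 336 = -548
|u|² = 676 + 784 + 576 = 2036,  |u| = √2036 ≈ 45.122057
|v|² = 400 + 169 + 196 = 765,  |v| = √765 ≈ 27.658633
cos θ = -548 / (45.122057 · 27.658633) ≈ -0.43910
θ = arccos(-0.43910) ≈ 116.0°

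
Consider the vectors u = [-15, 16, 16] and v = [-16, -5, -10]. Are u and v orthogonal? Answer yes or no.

yes

u · v = (-15)·(-16) + 16·(-5) + 16·(-10) = 240 - 80 - 160 = 0
Zero, so the vectors are orthogonal.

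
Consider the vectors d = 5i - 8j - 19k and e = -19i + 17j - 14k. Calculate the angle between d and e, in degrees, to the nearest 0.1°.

86.7

d · e = 5·(-19) + (-8)·17 + (-19)·(-14) = -95 - 136 + 266 = 35
|d|² = 25 + 64 + 361 = 450,  |d| = √450 ≈ 21.213203
|e|² = 361 + 289 + 196 = 846,  |e| = √846 ≈ 29.086079
cos θ = 35 / (21.213203 · 29.086079) ≈ 0.05673
θ = arccos(0.05673) ≈ 86.7°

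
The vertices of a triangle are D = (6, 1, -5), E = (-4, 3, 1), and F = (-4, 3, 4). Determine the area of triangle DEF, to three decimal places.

15.297

DE = (-10, 2, 6),  DF = (-10, 2, 9)
i: 2·9 - 6·2 = 18 - 12 = 6
j: 6·(-10) - (-10)·9 = -60 - (-90) = 30
k: (-10)·2 - 2·(-10) = -20 - (-20) = 0
DE × DF = (6, 30, 0)
|DE × DF| = √936 ≈ 30.5941
area = ½ · 30.5941 ≈ 15.297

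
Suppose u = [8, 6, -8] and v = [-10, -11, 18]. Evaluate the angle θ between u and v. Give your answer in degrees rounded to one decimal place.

u · v = 8·(-10) + 6·(-11) + (-8)·18 = -80 - 66 - 144 = -290
|u|² = 64 + 36 + 64 = 164,  |u| = √164 ≈ 12.806248
|v|² = 100 + 121 + 324 = 545,  |v| = √545 ≈ 23.345235
cos θ = -290 / (12.806248 · 23.345235) ≈ -0.97001
θ = arccos(-0.97001) ≈ 165.9°

165.9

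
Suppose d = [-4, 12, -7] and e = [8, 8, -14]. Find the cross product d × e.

i: 12·(-14) - (-7)·8 = -168 - (-56) = -112
j: (-7)·8 - (-4)·(-14) = -56 - 56 = -112
k: (-4)·8 - 12·8 = -32 - 96 = -128
d × e = (-112, -112, -128)

(-112, -112, -128)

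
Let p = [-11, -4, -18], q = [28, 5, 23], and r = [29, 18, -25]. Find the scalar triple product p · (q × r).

q × r:
i: 5·(-25) - 23·18 = -125 - 414 = -539
j: 23·29 - 28·(-25) = 667 - (-700) = 1367
k: 28·18 - 5·29 = 504 - 145 = 359
q × r = (-539, 1367, 359)
p · (q × r) = (-11)·(-539) + (-4)·1367 + (-18)·359 = 5929 - 5468 - 6462 = -6001

-6001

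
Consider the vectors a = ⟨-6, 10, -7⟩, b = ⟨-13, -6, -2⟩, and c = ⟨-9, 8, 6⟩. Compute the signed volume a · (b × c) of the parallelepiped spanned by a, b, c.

b × c:
i: (-6)·6 - (-2)·8 = -36 - (-16) = -20
j: (-2)·(-9) - (-13)·6 = 18 - (-78) = 96
k: (-13)·8 - (-6)·(-9) = -104 - 54 = -158
b × c = (-20, 96, -158)
a · (b × c) = (-6)·(-20) + 10·96 + (-7)·(-158) = 120 + 960 + 1106 = 2186

2186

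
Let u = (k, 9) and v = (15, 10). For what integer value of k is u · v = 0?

u · v = k·15 + 9·10 = 90 + 15k
Set equal to 0: 15k = -90, so k = -6.

-6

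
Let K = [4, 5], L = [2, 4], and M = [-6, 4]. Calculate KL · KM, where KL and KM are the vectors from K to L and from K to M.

21

KL = L − K = (-2, -1)
KM = M − K = (-10, -1)
KL · KM = (-2)·(-10) + (-1)·(-1) = 20 + 1 = 21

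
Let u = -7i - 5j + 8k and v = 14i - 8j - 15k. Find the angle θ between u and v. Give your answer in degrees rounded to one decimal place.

133.5

u · v = (-7)·14 + (-5)·(-8) + 8·(-15) = -98 + 40 - 120 = -178
|u|² = 49 + 25 + 64 = 138,  |u| = √138 ≈ 11.747340
|v|² = 196 + 64 + 225 = 485,  |v| = √485 ≈ 22.022716
cos θ = -178 / (11.747340 · 22.022716) ≈ -0.68803
θ = arccos(-0.68803) ≈ 133.5°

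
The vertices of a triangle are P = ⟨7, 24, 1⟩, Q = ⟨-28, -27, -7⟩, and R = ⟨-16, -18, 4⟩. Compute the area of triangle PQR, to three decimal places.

320.488

PQ = (-35, -51, -8),  PR = (-23, -42, 3)
i: (-51)·3 - (-8)·(-42) = -153 - 336 = -489
j: (-8)·(-23) - (-35)·3 = 184 - (-105) = 289
k: (-35)·(-42) - (-51)·(-23) = 1470 - 1173 = 297
PQ × PR = (-489, 289, 297)
|PQ × PR| = √410851 ≈ 640.9766
area = ½ · 640.9766 ≈ 320.488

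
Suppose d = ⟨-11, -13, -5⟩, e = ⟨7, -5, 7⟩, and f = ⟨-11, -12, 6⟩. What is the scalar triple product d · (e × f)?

1648

e × f:
i: (-5)·6 - 7·(-12) = -30 - (-84) = 54
j: 7·(-11) - 7·6 = -77 - 42 = -119
k: 7·(-12) - (-5)·(-11) = -84 - 55 = -139
e × f = (54, -119, -139)
d · (e × f) = (-11)·54 + (-13)·(-119) + (-5)·(-139) = -594 + 1547 + 695 = 1648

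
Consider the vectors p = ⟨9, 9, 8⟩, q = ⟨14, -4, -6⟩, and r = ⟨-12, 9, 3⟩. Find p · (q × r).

q × r:
i: (-4)·3 - (-6)·9 = -12 - (-54) = 42
j: (-6)·(-12) - 14·3 = 72 - 42 = 30
k: 14·9 - (-4)·(-12) = 126 - 48 = 78
q × r = (42, 30, 78)
p · (q × r) = 9·42 + 9·30 + 8·78 = 378 + 270 + 624 = 1272

1272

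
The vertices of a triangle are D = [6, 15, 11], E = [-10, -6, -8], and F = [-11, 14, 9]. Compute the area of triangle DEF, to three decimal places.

224.439

DE = (-16, -21, -19),  DF = (-17, -1, -2)
i: (-21)·(-2) - (-19)·(-1) = 42 - 19 = 23
j: (-19)·(-17) - (-16)·(-2) = 323 - 32 = 291
k: (-16)·(-1) - (-21)·(-17) = 16 - 357 = -341
DE × DF = (23, 291, -341)
|DE × DF| = √201491 ≈ 448.8775
area = ½ · 448.8775 ≈ 224.439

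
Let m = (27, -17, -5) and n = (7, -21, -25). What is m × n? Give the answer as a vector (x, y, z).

(320, 640, -448)

i: (-17)·(-25) - (-5)·(-21) = 425 - 105 = 320
j: (-5)·7 - 27·(-25) = -35 - (-675) = 640
k: 27·(-21) - (-17)·7 = -567 - (-119) = -448
m × n = (320, 640, -448)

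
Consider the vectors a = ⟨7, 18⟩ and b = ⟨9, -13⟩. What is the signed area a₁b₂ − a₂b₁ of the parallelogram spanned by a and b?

7·(-13) - 18·9 = -91 - 162 = -253

-253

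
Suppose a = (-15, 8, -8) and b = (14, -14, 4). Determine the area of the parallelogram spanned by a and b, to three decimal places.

136.777

i: 8·4 - (-8)·(-14) = 32 - 112 = -80
j: (-8)·14 - (-15)·4 = -112 - (-60) = -52
k: (-15)·(-14) - 8·14 = 210 - 112 = 98
a × b = (-80, -52, 98)
|a × b| = √((-80)² + (-52)² + 98²) = √18708 ≈ 136.7772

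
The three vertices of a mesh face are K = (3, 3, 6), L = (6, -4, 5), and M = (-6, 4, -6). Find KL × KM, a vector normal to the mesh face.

(85, 45, -60)

KL = (3, -7, -1)
KM = (-9, 1, -12)
i: (-7)·(-12) - (-1)·1 = 84 - (-1) = 85
j: (-1)·(-9) - 3·(-12) = 9 - (-36) = 45
k: 3·1 - (-7)·(-9) = 3 - 63 = -60
KL × KM = (85, 45, -60)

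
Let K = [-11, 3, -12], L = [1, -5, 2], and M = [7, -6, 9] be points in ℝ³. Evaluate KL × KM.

(-42, 0, 36)

KL = (12, -8, 14)
KM = (18, -9, 21)
i: (-8)·21 - 14·(-9) = -168 - (-126) = -42
j: 14·18 - 12·21 = 252 - 252 = 0
k: 12·(-9) - (-8)·18 = -108 - (-144) = 36
KL × KM = (-42, 0, 36)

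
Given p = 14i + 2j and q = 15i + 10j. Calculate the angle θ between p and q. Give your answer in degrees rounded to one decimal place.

25.6

p · q = 14·15 + 2·10 = 210 + 20 = 230
|p|² = 196 + 4 = 200,  |p| = √200 ≈ 14.142136
|q|² = 225 + 100 = 325,  |q| = √325 ≈ 18.027756
cos θ = 230 / (14.142136 · 18.027756) ≈ 0.90213
θ = arccos(0.90213) ≈ 25.6°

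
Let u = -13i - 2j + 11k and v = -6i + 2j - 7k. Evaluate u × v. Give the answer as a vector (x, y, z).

(-8, -157, -38)

i: (-2)·(-7) - 11·2 = 14 - 22 = -8
j: 11·(-6) - (-13)·(-7) = -66 - 91 = -157
k: (-13)·2 - (-2)·(-6) = -26 - 12 = -38
u × v = (-8, -157, -38)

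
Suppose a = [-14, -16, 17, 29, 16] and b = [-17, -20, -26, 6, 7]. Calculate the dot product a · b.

402

a · b = (-14)·(-17) + (-16)·(-20) + 17·(-26) + 29·6 + 16·7 = 238 + 320 - 442 + 174 + 112 = 402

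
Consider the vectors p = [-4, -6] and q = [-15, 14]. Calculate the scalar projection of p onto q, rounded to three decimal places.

p · q = (-4)·(-15) + (-6)·14 = 60 - 84 = -24
|q| = √(225 + 196) = √421 ≈ 20.5183
comp_q p = -24 / √421 ≈ -1.170

-1.170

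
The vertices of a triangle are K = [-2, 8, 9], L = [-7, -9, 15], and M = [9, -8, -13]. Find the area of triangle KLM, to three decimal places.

271.166

KL = (-5, -17, 6),  KM = (11, -16, -22)
i: (-17)·(-22) - 6·(-16) = 374 - (-96) = 470
j: 6·11 - (-5)·(-22) = 66 - 110 = -44
k: (-5)·(-16) - (-17)·11 = 80 - (-187) = 267
KL × KM = (470, -44, 267)
|KL × KM| = √294125 ≈ 542.3329
area = ½ · 542.3329 ≈ 271.166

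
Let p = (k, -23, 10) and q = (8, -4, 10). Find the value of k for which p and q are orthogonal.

p · q = k·8 + (-23)·(-4) + 10·10 = 192 + 8k
Set equal to 0: 8k = -192, so k = -24.

-24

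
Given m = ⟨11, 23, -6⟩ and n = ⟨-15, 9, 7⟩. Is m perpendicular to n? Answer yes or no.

m · n = 11·(-15) + 23·9 + (-6)·7 = -165 + 207 - 42 = 0
Zero, so the vectors are orthogonal.

yes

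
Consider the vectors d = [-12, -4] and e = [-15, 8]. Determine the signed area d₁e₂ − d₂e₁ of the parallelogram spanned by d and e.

-156

(-12)·8 - (-4)·(-15) = -96 - 60 = -156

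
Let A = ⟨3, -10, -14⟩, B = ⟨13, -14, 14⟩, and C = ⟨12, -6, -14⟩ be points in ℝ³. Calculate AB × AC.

AB = (10, -4, 28)
AC = (9, 4, 0)
i: (-4)·0 - 28·4 = 0 - 112 = -112
j: 28·9 - 10·0 = 252 - 0 = 252
k: 10·4 - (-4)·9 = 40 - (-36) = 76
AB × AC = (-112, 252, 76)

(-112, 252, 76)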